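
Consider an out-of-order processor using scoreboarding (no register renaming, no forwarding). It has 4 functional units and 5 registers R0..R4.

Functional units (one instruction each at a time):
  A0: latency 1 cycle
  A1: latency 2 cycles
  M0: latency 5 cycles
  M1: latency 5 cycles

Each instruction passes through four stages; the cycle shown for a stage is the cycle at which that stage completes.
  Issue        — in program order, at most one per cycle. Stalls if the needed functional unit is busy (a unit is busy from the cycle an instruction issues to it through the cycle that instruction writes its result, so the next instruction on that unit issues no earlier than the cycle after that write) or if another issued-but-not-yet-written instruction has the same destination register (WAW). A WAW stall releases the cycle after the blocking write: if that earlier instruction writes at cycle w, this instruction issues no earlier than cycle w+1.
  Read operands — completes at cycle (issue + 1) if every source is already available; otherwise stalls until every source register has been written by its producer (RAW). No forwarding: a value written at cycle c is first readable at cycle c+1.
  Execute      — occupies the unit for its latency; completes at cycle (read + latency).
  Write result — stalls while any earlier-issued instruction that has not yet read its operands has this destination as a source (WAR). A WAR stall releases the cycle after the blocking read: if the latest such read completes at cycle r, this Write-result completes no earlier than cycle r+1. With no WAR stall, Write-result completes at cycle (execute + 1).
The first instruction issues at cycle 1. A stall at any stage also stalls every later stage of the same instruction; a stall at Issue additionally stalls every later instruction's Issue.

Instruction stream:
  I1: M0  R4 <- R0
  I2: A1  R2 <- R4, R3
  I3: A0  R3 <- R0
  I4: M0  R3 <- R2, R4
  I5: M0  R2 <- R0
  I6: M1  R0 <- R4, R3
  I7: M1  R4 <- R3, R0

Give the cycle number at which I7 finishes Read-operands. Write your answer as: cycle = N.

t=1  I1 issues→M0
t=2  I1 reads; I2 issues→A1
t=3  I3 issues→A0
t=4  I3 reads
t=5  I3 exec-done
t=7  I1 exec-done
t=8  I1 writes R4
t=9  I2 reads
t=10  I3 writes R3
t=11  I2 exec-done; I4 issues→M0
t=12  I2 writes R2
t=13  I4 reads
t=18  I4 exec-done
t=19  I4 writes R3
t=20  I5 issues→M0
t=21  I5 reads; I6 issues→M1
t=22  I6 reads
t=26  I5 exec-done
t=27  I5 writes R2; I6 exec-done
t=28  I6 writes R0
t=29  I7 issues→M1
t=30  I7 reads
t=35  I7 exec-done
t=36  I7 writes R4

cycle = 30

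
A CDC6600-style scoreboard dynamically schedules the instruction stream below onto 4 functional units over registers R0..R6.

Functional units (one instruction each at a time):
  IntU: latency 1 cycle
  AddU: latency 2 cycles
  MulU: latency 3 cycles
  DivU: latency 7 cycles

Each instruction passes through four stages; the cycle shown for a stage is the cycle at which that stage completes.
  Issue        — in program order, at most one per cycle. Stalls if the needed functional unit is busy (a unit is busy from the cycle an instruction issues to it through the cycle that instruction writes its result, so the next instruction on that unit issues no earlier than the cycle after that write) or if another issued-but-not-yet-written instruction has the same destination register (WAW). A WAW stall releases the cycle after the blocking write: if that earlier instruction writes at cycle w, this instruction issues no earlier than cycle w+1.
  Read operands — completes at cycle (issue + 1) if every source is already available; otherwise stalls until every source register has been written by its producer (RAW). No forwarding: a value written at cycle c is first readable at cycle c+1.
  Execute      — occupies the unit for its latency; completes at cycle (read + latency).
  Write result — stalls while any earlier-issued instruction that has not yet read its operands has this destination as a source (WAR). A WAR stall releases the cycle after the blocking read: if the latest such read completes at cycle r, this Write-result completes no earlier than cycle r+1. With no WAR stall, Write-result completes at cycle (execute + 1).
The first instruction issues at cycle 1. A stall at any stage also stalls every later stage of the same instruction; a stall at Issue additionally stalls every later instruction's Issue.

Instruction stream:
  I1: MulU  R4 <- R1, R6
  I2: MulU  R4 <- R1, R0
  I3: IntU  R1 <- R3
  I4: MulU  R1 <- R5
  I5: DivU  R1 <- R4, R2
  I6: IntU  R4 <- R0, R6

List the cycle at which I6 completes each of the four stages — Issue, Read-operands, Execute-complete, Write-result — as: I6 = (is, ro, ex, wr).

I6 = (20, 21, 22, 23)

[I1] 1/2/5/6
[I2] 7/8/11/12  (struct: MulU busy until I1 writes@6)
[I3] 8/9/10/11
[I4] 13/14/17/18  (struct: MulU busy until I2 writes@12)
[I5] 19/20/27/28  (WAW R1: wait I4 write@18)
[I6] 20/21/22/23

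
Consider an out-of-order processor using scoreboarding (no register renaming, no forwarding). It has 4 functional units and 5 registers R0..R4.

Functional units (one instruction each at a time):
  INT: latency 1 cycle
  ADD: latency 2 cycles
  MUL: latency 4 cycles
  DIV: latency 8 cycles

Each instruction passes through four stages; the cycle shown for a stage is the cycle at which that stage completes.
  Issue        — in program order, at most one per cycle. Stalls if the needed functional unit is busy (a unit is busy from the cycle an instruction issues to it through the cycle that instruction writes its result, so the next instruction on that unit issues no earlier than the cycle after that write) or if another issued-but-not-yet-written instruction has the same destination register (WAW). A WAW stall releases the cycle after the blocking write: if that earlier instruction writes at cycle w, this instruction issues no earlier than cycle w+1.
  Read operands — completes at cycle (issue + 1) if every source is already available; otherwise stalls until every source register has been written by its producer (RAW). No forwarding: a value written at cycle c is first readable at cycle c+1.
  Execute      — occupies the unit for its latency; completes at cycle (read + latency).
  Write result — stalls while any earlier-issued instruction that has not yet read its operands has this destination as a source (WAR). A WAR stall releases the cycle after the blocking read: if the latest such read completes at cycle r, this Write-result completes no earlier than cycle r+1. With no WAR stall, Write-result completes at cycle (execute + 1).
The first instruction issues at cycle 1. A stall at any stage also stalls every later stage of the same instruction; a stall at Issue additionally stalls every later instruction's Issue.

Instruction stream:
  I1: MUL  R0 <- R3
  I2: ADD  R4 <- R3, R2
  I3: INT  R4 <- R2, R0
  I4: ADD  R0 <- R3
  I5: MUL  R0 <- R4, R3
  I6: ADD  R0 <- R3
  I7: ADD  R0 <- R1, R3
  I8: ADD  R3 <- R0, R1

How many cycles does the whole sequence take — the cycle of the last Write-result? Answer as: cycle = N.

1) issue 1, read 2, done 6, write 7
2) issue 2, read 3, done 5, write 6
3) issue 7, read 8, done 9, write 10  <WAW R4: wait I2 write@6>
4) issue 8, read 9, done 11, write 12
5) issue 13, read 14, done 18, write 19  <WAW R0: wait I4 write@12>
6) issue 20, read 21, done 23, write 24  <WAW R0: wait I5 write@19>
7) issue 25, read 26, done 28, write 29  <struct: ADD busy until I6 writes@24>
8) issue 30, read 31, done 33, write 34  <struct: ADD busy until I7 writes@29>

cycle = 34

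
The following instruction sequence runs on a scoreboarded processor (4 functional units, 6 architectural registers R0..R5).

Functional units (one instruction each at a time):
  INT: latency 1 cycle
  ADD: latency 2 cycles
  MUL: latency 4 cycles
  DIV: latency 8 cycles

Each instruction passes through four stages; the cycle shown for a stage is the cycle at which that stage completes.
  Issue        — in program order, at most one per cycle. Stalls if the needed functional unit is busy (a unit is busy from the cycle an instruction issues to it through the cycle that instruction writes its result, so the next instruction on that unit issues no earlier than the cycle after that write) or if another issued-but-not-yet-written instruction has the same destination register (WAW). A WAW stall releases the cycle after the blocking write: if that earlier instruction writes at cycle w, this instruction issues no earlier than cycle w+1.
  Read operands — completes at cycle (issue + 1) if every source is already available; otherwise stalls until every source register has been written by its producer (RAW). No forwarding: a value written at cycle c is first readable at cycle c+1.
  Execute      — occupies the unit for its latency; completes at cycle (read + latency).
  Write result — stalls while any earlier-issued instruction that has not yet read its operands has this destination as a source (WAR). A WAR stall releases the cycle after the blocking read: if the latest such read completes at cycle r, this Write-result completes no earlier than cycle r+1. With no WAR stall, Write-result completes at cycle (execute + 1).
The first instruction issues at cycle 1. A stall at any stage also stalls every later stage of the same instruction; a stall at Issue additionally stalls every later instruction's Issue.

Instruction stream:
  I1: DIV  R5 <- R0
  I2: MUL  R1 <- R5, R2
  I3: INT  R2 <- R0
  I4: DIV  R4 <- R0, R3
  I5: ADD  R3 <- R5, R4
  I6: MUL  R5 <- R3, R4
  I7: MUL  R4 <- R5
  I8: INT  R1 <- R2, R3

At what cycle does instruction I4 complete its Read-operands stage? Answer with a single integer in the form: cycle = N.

cycle = 13

I1: IS=1 RO=2 EX=10 WR=11
I2: IS=2 RO=12 EX=16 WR=17  [RAW R5: wait I1 write@11]
I3: IS=3 RO=4 EX=5 WR=13  [WAR R2: wait I2 read@12]
I4: IS=12 RO=13 EX=21 WR=22  [struct: DIV busy until I1 writes@11]
I5: IS=13 RO=23 EX=25 WR=26  [RAW R4: wait I4 write@22]
I6: IS=18 RO=27 EX=31 WR=32  [struct: MUL busy until I2 writes@17; RAW R3: wait I5 write@26]
I7: IS=33 RO=34 EX=38 WR=39  [struct: MUL busy until I6 writes@32]
I8: IS=34 RO=35 EX=36 WR=37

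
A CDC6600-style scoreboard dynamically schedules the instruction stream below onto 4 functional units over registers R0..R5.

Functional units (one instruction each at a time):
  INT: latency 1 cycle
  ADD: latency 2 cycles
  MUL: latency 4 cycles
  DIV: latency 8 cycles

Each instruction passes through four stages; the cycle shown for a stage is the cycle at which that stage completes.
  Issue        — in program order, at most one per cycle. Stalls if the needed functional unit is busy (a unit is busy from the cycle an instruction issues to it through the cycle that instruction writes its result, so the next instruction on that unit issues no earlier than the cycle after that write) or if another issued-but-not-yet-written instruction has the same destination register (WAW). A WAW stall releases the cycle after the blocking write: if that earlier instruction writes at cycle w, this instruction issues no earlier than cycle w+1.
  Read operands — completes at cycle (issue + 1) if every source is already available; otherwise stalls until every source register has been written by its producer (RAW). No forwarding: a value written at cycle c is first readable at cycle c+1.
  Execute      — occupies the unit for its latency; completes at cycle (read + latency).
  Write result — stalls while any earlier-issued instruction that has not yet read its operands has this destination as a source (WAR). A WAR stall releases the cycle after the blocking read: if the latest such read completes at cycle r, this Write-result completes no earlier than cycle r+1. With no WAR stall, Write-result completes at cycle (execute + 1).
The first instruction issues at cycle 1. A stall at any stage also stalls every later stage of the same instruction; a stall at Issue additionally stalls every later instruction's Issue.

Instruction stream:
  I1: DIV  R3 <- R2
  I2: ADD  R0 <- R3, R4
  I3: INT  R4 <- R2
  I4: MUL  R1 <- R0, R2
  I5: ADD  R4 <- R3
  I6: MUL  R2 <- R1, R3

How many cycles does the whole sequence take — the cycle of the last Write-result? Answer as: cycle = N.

c1: I1 dispatched to DIV
c2: I1 operands ready; I2 dispatched to ADD
c3: I3 dispatched to INT
c4: I3 operands ready; I4 dispatched to MUL
c5: I3 complete
c10: I1 complete
c11: R3←I1
c12: I2 operands ready
c13: R4←I3
c14: I2 complete
c15: R0←I2
c16: I4 operands ready; I5 dispatched to ADD
c17: I5 operands ready
c19: I5 complete
c20: I4 complete; R4←I5
c21: R1←I4
c22: I6 dispatched to MUL
c23: I6 operands ready
c27: I6 complete
c28: R2←I6

cycle = 28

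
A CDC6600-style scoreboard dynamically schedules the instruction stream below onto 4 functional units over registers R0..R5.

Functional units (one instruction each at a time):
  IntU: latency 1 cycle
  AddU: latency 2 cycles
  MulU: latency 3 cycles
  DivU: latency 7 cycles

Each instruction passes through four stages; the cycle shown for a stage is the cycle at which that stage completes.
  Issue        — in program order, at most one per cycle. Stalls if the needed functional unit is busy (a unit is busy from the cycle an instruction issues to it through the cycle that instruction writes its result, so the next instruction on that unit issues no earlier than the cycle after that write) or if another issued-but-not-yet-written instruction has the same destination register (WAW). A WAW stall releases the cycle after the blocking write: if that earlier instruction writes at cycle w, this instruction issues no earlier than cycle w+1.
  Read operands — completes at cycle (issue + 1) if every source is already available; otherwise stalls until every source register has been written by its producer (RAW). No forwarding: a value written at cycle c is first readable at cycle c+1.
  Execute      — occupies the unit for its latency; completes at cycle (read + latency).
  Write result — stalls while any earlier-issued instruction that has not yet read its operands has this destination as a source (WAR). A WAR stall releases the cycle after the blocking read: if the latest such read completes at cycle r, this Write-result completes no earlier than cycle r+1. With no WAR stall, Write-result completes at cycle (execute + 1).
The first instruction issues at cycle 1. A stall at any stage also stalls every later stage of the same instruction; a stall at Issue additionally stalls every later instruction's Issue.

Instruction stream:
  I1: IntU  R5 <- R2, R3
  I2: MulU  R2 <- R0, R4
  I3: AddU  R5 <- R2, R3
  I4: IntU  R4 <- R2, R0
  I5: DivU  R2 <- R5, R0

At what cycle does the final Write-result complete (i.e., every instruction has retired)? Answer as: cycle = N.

[I1] 1/2/3/4
[I2] 2/3/6/7
[I3] 5/8/10/11  (WAW R5: wait I1 write@4; RAW R2: wait I2 write@7)
[I4] 6/8/9/10  (RAW R2: wait I2 write@7)
[I5] 8/12/19/20  (WAW R2: wait I2 write@7; RAW R5: wait I3 write@11)

cycle = 20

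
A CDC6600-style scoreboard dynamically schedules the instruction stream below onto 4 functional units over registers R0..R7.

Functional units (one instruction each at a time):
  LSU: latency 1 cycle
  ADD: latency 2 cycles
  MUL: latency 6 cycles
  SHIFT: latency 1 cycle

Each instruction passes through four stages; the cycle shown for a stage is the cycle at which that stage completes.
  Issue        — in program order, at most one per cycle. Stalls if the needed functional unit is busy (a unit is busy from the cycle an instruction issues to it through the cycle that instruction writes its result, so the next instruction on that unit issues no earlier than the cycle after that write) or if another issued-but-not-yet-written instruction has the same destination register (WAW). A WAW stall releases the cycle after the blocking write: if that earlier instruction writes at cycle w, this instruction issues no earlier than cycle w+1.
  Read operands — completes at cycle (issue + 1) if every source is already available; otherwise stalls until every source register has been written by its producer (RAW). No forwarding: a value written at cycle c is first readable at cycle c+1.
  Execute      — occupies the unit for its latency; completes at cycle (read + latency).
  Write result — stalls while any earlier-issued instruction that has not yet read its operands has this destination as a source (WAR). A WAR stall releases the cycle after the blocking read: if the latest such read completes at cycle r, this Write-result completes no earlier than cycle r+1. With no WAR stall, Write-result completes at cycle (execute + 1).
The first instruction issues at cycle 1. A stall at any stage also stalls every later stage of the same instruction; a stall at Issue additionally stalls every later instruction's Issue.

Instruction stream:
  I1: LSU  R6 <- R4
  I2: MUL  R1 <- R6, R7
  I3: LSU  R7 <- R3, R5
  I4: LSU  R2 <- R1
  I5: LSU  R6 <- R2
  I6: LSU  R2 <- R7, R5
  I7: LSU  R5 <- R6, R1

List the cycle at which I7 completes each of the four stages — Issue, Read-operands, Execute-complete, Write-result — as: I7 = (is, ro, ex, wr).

[1] I1 dispatched to LSU
[2] I1 operands ready · I2 dispatched to MUL
[3] I1 complete
[4] R6←I1
[5] I2 operands ready · I3 dispatched to LSU
[6] I3 operands ready
[7] I3 complete
[8] R7←I3
[9] I4 dispatched to LSU
[11] I2 complete
[12] R1←I2
[13] I4 operands ready
[14] I4 complete
[15] R2←I4
[16] I5 dispatched to LSU
[17] I5 operands ready
[18] I5 complete
[19] R6←I5
[20] I6 dispatched to LSU
[21] I6 operands ready
[22] I6 complete
[23] R2←I6
[24] I7 dispatched to LSU
[25] I7 operands ready
[26] I7 complete
[27] R5←I7

I7 = (24, 25, 26, 27)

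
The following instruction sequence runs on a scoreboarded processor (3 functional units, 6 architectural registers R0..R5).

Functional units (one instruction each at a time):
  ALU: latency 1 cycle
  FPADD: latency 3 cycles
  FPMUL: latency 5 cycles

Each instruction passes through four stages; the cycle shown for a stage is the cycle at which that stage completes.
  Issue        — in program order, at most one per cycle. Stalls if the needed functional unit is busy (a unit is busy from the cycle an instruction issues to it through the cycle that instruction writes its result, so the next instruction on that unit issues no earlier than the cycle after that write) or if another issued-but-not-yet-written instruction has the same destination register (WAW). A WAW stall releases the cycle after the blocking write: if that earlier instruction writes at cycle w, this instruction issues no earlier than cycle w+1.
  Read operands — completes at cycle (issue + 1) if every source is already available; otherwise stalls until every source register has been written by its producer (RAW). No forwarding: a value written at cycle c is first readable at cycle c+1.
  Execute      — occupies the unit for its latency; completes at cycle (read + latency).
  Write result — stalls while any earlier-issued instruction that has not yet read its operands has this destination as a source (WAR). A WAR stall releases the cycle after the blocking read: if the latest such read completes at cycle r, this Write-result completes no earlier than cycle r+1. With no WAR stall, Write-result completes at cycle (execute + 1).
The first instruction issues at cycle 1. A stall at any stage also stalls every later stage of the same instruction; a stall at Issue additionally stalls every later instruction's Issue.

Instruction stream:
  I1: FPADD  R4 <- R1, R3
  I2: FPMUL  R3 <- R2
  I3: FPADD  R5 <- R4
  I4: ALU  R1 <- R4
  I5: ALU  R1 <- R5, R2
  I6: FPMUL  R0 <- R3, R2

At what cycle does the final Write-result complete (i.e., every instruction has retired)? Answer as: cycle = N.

cycle = 20

t=1  I1 dispatched to FPADD
t=2  I1 operands ready, I2 dispatched to FPMUL
t=3  I2 operands ready
t=5  I1 complete
t=6  R4←I1
t=7  I3 dispatched to FPADD
t=8  I2 complete, I3 operands ready, I4 dispatched to ALU
t=9  R3←I2, I4 operands ready
t=10  I4 complete
t=11  I3 complete, R1←I4
t=12  R5←I3, I5 dispatched to ALU
t=13  I5 operands ready, I6 dispatched to FPMUL
t=14  I5 complete, I6 operands ready
t=15  R1←I5
t=19  I6 complete
t=20  R0←I6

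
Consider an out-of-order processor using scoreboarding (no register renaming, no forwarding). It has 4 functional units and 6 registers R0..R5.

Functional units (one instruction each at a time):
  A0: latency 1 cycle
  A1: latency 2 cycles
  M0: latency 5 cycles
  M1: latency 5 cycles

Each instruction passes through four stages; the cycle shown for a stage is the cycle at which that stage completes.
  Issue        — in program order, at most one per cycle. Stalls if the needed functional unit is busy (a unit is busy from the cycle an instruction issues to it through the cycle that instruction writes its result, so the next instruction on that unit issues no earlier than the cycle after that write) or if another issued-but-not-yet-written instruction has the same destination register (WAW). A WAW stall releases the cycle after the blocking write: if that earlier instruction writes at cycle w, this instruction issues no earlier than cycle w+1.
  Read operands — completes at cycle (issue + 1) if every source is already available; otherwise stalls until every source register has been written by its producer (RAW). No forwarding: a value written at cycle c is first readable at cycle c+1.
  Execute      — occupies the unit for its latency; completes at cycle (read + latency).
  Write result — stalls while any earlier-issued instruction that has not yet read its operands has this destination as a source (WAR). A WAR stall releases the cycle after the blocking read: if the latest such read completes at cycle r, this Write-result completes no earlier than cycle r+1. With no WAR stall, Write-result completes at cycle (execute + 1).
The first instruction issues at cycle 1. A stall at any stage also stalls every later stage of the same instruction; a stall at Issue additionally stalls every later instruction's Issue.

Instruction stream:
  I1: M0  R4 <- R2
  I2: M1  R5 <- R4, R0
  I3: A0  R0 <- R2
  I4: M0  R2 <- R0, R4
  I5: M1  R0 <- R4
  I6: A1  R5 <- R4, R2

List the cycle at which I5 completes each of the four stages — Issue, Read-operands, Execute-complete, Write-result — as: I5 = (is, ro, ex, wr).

1) issue 1, read 2, done 7, write 8
2) issue 2, read 9, done 14, write 15  <RAW R4: wait I1 write@8>
3) issue 3, read 4, done 5, write 10  <WAR R0: wait I2 read@9>
4) issue 9, read 11, done 16, write 17  <struct: M0 busy until I1 writes@8 / RAW R0: wait I3 write@10>
5) issue 16, read 17, done 22, write 23  <struct: M1 busy until I2 writes@15>
6) issue 17, read 18, done 20, write 21

I5 = (16, 17, 22, 23)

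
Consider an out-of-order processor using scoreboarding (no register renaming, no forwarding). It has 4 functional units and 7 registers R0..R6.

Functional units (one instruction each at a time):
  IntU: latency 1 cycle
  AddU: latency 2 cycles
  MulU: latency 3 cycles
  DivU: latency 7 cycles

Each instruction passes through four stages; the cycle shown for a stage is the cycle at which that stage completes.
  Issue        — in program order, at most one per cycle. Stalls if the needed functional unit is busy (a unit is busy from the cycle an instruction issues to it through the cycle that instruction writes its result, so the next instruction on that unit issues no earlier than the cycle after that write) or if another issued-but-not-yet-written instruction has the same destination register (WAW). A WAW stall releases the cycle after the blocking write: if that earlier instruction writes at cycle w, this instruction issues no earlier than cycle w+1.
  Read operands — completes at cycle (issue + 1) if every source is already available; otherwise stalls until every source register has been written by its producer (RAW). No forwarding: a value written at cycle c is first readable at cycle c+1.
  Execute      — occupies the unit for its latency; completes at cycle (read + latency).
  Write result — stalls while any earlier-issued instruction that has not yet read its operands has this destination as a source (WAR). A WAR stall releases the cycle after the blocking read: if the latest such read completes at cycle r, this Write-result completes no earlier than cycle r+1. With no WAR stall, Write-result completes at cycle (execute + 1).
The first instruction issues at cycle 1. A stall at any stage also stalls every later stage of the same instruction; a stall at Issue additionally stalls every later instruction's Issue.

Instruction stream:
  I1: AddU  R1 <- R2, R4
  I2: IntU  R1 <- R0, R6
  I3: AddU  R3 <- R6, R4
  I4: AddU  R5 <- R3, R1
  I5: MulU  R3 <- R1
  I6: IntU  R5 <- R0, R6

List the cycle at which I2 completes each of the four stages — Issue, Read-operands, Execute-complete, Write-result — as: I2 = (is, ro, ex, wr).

I2 = (6, 7, 8, 9)

I1 -> (1, 2, 4, 5)
I2 -> (6, 7, 8, 9)  // WAW R1: wait I1 write@5
I3 -> (7, 8, 10, 11)
I4 -> (12, 13, 15, 16)  // struct: AddU busy until I3 writes@11
I5 -> (13, 14, 17, 18)
I6 -> (17, 18, 19, 20)  // WAW R5: wait I4 write@16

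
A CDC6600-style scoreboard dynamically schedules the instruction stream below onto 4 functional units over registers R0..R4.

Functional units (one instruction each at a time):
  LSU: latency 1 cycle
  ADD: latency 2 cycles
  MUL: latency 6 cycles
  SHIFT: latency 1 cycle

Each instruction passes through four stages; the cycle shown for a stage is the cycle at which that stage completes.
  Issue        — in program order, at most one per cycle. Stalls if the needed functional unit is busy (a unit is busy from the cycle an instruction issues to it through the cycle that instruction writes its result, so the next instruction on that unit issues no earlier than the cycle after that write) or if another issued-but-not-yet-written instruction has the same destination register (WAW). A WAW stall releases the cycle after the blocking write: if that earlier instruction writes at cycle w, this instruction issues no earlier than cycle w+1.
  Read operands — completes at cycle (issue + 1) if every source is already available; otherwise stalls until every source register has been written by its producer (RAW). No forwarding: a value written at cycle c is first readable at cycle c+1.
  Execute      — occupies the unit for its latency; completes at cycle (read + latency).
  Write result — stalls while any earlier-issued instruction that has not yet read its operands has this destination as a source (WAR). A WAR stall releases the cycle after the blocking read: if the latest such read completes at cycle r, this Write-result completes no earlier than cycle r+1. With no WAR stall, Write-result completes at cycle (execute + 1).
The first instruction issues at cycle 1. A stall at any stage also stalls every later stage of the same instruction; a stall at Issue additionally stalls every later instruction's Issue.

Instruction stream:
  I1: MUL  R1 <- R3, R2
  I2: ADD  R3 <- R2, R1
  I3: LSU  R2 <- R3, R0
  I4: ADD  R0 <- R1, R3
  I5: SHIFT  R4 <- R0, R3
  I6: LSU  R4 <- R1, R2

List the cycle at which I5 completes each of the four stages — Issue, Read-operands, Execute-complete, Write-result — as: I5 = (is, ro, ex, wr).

I1  is:1  ro:2  ex:8  wr:9
I2  is:2  ro:10  ex:12  wr:13  — RAW R1: wait I1 write@9
I3  is:3  ro:14  ex:15  wr:16  — RAW R3: wait I2 write@13
I4  is:14  ro:15  ex:17  wr:18  — struct: ADD busy until I2 writes@13
I5  is:15  ro:19  ex:20  wr:21  — RAW R0: wait I4 write@18
I6  is:22  ro:23  ex:24  wr:25  — WAW R4: wait I5 write@21

I5 = (15, 19, 20, 21)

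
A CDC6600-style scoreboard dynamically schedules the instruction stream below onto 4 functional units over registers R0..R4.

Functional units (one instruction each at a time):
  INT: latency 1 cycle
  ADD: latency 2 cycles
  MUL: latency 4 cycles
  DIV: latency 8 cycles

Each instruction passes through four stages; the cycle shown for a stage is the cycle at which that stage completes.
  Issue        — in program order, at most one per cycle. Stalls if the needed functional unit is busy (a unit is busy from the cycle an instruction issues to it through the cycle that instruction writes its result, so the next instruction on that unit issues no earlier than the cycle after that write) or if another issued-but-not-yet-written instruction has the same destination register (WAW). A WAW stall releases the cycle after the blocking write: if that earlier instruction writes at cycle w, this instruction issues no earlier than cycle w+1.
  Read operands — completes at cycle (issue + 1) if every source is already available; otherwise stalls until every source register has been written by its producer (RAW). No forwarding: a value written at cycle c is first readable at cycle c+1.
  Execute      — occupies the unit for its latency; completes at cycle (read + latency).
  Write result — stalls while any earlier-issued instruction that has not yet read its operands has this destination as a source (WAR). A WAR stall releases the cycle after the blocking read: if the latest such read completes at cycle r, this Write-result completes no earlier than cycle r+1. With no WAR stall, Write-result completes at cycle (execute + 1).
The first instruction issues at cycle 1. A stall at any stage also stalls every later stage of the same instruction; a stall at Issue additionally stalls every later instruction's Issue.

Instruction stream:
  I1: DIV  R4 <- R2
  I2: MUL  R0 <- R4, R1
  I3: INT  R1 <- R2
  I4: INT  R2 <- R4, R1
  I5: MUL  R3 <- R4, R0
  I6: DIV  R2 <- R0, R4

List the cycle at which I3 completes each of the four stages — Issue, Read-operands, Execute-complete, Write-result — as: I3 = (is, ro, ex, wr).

I3 = (3, 4, 5, 13)

t=1  I1→DIV
t=2  I1 RO; I2→MUL
t=3  I3→INT
t=4  I3 RO
t=5  I3 EX
t=10  I1 EX
t=11  I1 WR R4
t=12  I2 RO
t=13  I3 WR R1
t=14  I4→INT
t=15  I4 RO
t=16  I2 EX; I4 EX
t=17  I2 WR R0; I4 WR R2
t=18  I5→MUL
t=19  I5 RO; I6→DIV
t=20  I6 RO
t=23  I5 EX
t=24  I5 WR R3
t=28  I6 EX
t=29  I6 WR R2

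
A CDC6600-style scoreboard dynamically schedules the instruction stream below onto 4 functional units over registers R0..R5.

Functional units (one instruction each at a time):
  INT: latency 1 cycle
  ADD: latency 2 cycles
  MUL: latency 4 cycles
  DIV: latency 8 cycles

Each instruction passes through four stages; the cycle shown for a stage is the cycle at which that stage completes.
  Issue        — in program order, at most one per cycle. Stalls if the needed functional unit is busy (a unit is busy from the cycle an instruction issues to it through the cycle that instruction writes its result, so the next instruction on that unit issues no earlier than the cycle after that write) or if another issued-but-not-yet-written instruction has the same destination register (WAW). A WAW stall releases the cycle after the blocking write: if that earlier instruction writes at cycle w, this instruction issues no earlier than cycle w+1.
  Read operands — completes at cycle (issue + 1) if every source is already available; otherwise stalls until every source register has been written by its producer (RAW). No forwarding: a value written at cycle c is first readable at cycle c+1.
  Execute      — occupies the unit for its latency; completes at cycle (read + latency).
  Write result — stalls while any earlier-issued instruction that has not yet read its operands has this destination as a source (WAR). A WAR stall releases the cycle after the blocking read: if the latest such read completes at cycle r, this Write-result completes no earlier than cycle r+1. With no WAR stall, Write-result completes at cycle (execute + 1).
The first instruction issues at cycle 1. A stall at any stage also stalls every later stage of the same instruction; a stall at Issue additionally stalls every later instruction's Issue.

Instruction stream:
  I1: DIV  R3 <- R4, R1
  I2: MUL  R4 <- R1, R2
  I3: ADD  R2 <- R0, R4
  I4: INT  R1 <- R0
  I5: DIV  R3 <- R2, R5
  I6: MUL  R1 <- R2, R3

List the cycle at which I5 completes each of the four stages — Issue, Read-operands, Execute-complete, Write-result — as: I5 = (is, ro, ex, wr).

t=1  issue I1 (DIV)
t=2  I1 read-ops; issue I2 (MUL)
t=3  I2 read-ops; issue I3 (ADD)
t=4  issue I4 (INT)
t=5  I4 read-ops
t=6  I4 finished on INT
t=7  I2 finished on MUL; I4→R1
t=8  I2→R4
t=9  I3 read-ops
t=10  I1 finished on DIV
t=11  I1→R3; I3 finished on ADD
t=12  I3→R2; issue I5 (DIV)
t=13  I5 read-ops; issue I6 (MUL)
t=21  I5 finished on DIV
t=22  I5→R3
t=23  I6 read-ops
t=27  I6 finished on MUL
t=28  I6→R1

I5 = (12, 13, 21, 22)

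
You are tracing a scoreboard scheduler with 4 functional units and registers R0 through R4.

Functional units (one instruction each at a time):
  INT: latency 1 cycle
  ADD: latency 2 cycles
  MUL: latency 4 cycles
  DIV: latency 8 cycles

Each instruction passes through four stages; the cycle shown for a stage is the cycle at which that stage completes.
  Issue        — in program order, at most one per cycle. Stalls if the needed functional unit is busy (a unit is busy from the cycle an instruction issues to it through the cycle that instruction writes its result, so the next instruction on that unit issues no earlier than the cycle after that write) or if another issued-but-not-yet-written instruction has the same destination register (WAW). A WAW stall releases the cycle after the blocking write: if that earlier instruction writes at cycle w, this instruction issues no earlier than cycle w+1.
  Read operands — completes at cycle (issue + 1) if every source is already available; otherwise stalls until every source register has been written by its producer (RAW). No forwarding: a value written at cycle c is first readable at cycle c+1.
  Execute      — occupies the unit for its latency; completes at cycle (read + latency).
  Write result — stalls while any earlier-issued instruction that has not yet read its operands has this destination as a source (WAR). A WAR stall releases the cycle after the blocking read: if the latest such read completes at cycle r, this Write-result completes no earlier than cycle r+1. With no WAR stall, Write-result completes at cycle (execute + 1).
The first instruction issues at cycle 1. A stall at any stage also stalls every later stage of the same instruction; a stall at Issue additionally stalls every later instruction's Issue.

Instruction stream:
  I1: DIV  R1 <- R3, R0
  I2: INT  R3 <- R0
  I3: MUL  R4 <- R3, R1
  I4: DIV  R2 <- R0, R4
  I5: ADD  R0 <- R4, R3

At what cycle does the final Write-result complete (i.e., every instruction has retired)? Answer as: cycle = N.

I1 -> (1, 2, 10, 11)
I2 -> (2, 3, 4, 5)
I3 -> (3, 12, 16, 17)  // RAW R1: wait I1 write@11
I4 -> (12, 18, 26, 27)  // struct: DIV busy until I1 writes@11, RAW R4: wait I3 write@17
I5 -> (13, 18, 20, 21)  // RAW R4: wait I3 write@17

cycle = 27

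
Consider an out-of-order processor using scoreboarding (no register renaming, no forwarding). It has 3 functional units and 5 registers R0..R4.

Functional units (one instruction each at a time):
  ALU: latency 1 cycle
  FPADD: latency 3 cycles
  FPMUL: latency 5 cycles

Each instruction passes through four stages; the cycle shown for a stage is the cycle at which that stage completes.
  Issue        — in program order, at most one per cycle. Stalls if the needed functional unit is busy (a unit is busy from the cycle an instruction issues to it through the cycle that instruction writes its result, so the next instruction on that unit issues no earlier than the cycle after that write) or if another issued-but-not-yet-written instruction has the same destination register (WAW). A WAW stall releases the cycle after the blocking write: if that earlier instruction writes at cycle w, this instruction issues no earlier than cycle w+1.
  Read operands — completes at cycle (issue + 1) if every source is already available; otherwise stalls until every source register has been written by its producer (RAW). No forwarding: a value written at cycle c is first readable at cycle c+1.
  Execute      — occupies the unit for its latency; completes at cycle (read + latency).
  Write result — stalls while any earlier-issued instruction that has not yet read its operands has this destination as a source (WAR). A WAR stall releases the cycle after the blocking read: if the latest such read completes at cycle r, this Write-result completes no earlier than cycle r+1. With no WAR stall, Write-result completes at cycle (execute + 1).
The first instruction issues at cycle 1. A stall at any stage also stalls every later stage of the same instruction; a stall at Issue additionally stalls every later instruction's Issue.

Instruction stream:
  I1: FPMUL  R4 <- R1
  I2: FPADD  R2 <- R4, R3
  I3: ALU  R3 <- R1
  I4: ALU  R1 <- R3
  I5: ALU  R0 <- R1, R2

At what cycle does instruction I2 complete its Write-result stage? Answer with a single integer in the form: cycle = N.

cycle = 13

I1  is:1  ro:2  ex:7  wr:8
I2  is:2  ro:9  ex:12  wr:13  — RAW R4: wait I1 write@8
I3  is:3  ro:4  ex:5  wr:10  — WAR R3: wait I2 read@9
I4  is:11  ro:12  ex:13  wr:14  — struct: ALU busy until I3 writes@10
I5  is:15  ro:16  ex:17  wr:18  — struct: ALU busy until I4 writes@14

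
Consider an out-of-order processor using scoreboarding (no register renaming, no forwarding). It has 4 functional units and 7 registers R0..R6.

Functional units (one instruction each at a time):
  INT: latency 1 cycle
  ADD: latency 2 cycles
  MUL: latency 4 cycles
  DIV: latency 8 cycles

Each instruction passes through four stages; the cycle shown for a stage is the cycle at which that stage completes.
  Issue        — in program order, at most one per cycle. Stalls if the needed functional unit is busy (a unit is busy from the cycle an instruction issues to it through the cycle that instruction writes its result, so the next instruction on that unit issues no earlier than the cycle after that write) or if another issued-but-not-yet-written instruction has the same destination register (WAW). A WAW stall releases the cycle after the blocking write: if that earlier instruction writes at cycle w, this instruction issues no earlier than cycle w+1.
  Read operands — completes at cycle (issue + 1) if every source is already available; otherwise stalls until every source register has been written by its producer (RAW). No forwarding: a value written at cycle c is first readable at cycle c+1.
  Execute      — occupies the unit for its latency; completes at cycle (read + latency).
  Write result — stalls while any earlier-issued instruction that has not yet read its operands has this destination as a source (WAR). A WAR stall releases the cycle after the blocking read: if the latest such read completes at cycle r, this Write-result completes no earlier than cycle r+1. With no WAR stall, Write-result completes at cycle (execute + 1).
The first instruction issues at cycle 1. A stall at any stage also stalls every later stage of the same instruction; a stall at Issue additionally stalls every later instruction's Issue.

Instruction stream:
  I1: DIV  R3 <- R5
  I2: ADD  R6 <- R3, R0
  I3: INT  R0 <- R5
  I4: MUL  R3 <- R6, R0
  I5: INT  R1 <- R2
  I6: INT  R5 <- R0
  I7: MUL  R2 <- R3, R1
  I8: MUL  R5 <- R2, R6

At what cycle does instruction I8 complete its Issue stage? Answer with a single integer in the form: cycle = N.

cycle = 29

I1  is:1  ro:2  ex:10  wr:11
I2  is:2  ro:12  ex:14  wr:15  — RAW R3: wait I1 write@11
I3  is:3  ro:4  ex:5  wr:13  — WAR R0: wait I2 read@12
I4  is:12  ro:16  ex:20  wr:21  — WAW R3: wait I1 write@11, RAW R6: wait I2 write@15
I5  is:14  ro:15  ex:16  wr:17  — struct: INT busy until I3 writes@13
I6  is:18  ro:19  ex:20  wr:21  — struct: INT busy until I5 writes@17
I7  is:22  ro:23  ex:27  wr:28  — struct: MUL busy until I4 writes@21
I8  is:29  ro:30  ex:34  wr:35  — struct: MUL busy until I7 writes@28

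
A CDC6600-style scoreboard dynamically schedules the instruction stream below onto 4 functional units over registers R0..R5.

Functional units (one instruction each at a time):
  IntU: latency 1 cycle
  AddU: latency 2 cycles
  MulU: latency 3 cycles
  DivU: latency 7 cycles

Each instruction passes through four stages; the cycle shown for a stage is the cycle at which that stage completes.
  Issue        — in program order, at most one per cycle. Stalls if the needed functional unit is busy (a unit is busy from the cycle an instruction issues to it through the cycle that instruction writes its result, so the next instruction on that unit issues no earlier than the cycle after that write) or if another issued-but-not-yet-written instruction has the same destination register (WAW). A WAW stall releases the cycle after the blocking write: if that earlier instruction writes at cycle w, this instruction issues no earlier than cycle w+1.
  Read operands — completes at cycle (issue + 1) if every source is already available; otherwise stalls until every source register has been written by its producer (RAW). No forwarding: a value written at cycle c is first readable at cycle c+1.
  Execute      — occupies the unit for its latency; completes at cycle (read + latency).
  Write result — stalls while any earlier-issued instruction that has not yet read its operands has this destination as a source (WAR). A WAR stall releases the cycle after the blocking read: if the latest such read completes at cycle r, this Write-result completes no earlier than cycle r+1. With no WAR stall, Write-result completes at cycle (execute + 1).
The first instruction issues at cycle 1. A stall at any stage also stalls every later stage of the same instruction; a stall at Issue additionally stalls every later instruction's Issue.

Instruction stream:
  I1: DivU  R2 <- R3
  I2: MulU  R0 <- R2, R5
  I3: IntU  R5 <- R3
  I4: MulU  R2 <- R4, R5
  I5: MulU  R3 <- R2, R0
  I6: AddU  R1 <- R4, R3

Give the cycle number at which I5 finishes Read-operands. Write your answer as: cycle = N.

cycle = 23

[I1] 1/2/9/10
[I2] 2/11/14/15  (RAW R2: wait I1 write@10)
[I3] 3/4/5/12  (WAR R5: wait I2 read@11)
[I4] 16/17/20/21  (struct: MulU busy until I2 writes@15)
[I5] 22/23/26/27  (struct: MulU busy until I4 writes@21)
[I6] 23/28/30/31  (RAW R3: wait I5 write@27)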